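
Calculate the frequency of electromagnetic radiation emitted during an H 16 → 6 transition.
7.853e+13 Hz

First, find the transition energy:
E_16 = -13.6057 / 16² = -0.05314727 eV
E_6 = -13.6057 / 6² = -0.37793611 eV
|ΔE| = |E_6 - E_16| = 0.32478884 eV

Convert to Joules: E = 0.32478884 eV × (1.602177 × 10⁻¹⁹ J/eV) = 5.20369e-20 J

Using E = hf:
f = E/h = 5.20369e-20 J / (6.62607 × 10⁻³⁴ J·s)
f = 7.853e+13 Hz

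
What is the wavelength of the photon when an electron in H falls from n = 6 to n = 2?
410.0693 nm

First, find the transition energy using E_n = -13.6057 / n² eV:
E_6 = -13.6057 / 6² = -0.37793611 eV
E_2 = -13.6057 / 2² = -3.40142500 eV

Photon energy: |ΔE| = |E_2 - E_6| = 3.02348889 eV

Convert to wavelength using E = hc/λ with hc = 1239.84 eV·nm:
λ = hc/E = 1239.84 eV·nm / 3.02348889 eV
λ = 410.0693 nm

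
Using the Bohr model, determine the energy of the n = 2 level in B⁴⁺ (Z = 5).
-85.036 eV

For hydrogen-like ions, the energy levels scale with Z²:
E_n = -13.6057 Z² / n² eV

For B⁴⁺ (Z = 5) at n = 2:
E_2 = -13.6057 × 5² / 2²
E_2 = -13.6057 × 25 / 4
E_2 = -340.1425 / 4
E_2 = -85.036 eV

The energy is 25 times more negative than hydrogen at the same n due to the stronger nuclear charge.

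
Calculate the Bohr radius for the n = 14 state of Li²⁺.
3.4573 nm (or 34.5729 Å)

The Bohr radius formula is:
r_n = n² a₀ / Z

where a₀ = 0.0529177 nm is the Bohr radius.

For Li²⁺ (Z = 3) at n = 14:
r_14 = 14² × 0.0529177 nm / 3
r_14 = 196 × 0.0529177 nm / 3
r_14 = 10.37187 nm / 3
r_14 = 3.4573 nm

The electron orbits at approximately 3.4573 nm from the nucleus.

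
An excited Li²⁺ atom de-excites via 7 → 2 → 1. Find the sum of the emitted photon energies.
119.95 eV

The energy levels of Li²⁺ are E_n = -13.6057 × 3² / n² eV.

First transition (7 → 2):
ΔE₁ = |E_2 - E_7|
ΔE₁ = |-30.61282500 - (-2.49900612)| = 28.11382 eV

Second transition (2 → 1):
ΔE₂ = |E_1 - E_2|
ΔE₂ = |-122.45130000 - (-30.61282500)| = 91.83848 eV

Total energy released:
E_total = ΔE₁ + ΔE₂ = 28.11382 + 91.83848 = 119.95 eV

Note: This equals the direct transition 7 → 1: 119.95 eV ✓
Energy is conserved regardless of the path taken.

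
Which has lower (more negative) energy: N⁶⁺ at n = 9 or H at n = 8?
N⁶⁺ at n = 9 (E = -8.23 eV)

Using E_n = -13.6057 Z² / n² eV:

N⁶⁺ (Z = 7) at n = 9:
E = -13.6057 × 7² / 9² = -13.6057 × 49 / 81 = -8.23061 eV

H (Z = 1) at n = 8:
E = -13.6057 × 1² / 8² = -13.6057 × 1 / 64 = -0.21259 eV

Since -8.23061 eV < -0.21259 eV,
N⁶⁺ at n = 9 is more tightly bound (requires more energy to ionize).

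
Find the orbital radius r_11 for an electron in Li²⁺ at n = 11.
2.134348 nm (or 21.343481 Å)

The Bohr radius formula is:
r_n = n² a₀ / Z

where a₀ = 0.052917721 nm is the Bohr radius.

For Li²⁺ (Z = 3) at n = 11:
r_11 = 11² × 0.052917721 nm / 3
r_11 = 121 × 0.052917721 nm / 3
r_11 = 6.4030442 nm / 3
r_11 = 2.134348 nm

The electron orbits at approximately 2.134348 nm from the nucleus.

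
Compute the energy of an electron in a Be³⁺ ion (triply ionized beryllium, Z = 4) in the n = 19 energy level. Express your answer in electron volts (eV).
-0.603023 eV

The energy levels of a hydrogen-like atom are given by:
E_n = -13.6057 Z² / n² eV  (with Z = 4 for Be³⁺)

For n = 19:
E_19 = -13.6057 × 4² / 19²
E_19 = -13.6057 × 16 / 361
E_19 = -0.603023 eV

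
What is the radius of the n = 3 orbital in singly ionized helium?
0.2381 nm (or 2.3813 Å)

The Bohr radius formula is:
r_n = n² a₀ / Z

where a₀ = 0.0529177 nm is the Bohr radius.

For He⁺ (Z = 2) at n = 3:
r_3 = 3² × 0.0529177 nm / 2
r_3 = 9 × 0.0529177 nm / 2
r_3 = 0.47626 nm / 2
r_3 = 0.2381 nm

The electron orbits at approximately 0.2381 nm from the nucleus.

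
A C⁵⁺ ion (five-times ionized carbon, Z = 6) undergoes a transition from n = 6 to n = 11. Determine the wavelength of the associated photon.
129.721272 nm

First, find the transition energy using E_n = -13.6057 Z² / n² eV:
E_6 = -13.6057 × 6² / 6² = -13.6057000000 eV
E_11 = -13.6057 × 6² / 11² = -4.0479768595 eV

Photon energy: |ΔE| = |E_11 - E_6| = 9.5577231405 eV

Convert to wavelength using E = hc/λ with hc = 1239.84 eV·nm:
λ = hc/E = 1239.84 eV·nm / 9.5577231405 eV
λ = 129.721272 nm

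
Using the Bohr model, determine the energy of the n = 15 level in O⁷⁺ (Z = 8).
-3.87007 eV

For hydrogen-like ions, the energy levels scale with Z²:
E_n = -13.6057 Z² / n² eV

For O⁷⁺ (Z = 8) at n = 15:
E_15 = -13.6057 × 8² / 15²
E_15 = -13.6057 × 64 / 225
E_15 = -870.7648 / 225
E_15 = -3.87007 eV

The energy is 64 times more negative than hydrogen at the same n due to the stronger nuclear charge.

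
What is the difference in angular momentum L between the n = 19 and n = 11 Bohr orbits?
8.437e-34 J·s (or 8ℏ)

In the Bohr model, L_n = nℏ where ℏ = 1.05457e-34 J·s.

L_19 = 19ℏ = 2.00368e-33 J·s
L_11 = 11ℏ = 1.16003e-33 J·s

ΔL = L_19 - L_11 = (19 - 11)ℏ = 8ℏ
ΔL = 8 × 1.05457e-34 J·s = 8.437e-34 J·s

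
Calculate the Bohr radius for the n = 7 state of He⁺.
1.2965 nm (or 12.9649 Å)

The Bohr radius formula is:
r_n = n² a₀ / Z

where a₀ = 0.0529177 nm is the Bohr radius.

For He⁺ (Z = 2) at n = 7:
r_7 = 7² × 0.0529177 nm / 2
r_7 = 49 × 0.0529177 nm / 2
r_7 = 2.59297 nm / 2
r_7 = 1.2965 nm

The electron orbits at approximately 1.2965 nm from the nucleus.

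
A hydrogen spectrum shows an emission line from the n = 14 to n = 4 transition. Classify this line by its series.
Brackett series

The spectral series in hydrogen are named based on the final (lower) energy level:
- Lyman series: n_final = 1 (ultraviolet)
- Balmer series: n_final = 2 (visible/near-UV)
- Paschen series: n_final = 3 (infrared)
- Brackett series: n_final = 4 (infrared)
- Pfund series: n_final = 5 (far infrared)

Since this transition ends at n = 4, it belongs to the Brackett series.

For reference, this 14 → 4 line has photon energy
ΔE = 13.6057 eV × (1/4² - 1/14²) = 0.780939413 eV,
corresponding to wavelength λ = hc/ΔE = 1239.84 eV·nm / 0.780939413 eV = 1587.626 nm in the infrared region.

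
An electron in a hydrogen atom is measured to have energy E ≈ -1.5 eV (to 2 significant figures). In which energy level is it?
n = 3

The exact energy levels follow E_n = -13.6057 eV / n².

The measured value (-1.5 eV) is reported to only 2 significant figures, so we must test candidate n values and see which one matches to that precision.

Candidate energies:
  n = 1:  E = -13.6057/1² = -13.60570 eV
  n = 2:  E = -13.6057/2² = -3.40143 eV
  n = 3:  E = -13.6057/3² = -1.51174 eV  ← matches
  n = 4:  E = -13.6057/4² = -0.85036 eV
  n = 5:  E = -13.6057/5² = -0.54423 eV

Checking against the measurement of -1.5 eV (2 sig figs), only n = 3 agrees:
E_3 = -1.51174 eV, which rounds to -1.5 eV ✓

Therefore n = 3.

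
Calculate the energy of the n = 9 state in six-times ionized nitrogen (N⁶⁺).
-8.23061 eV

For hydrogen-like ions, the energy levels scale with Z²:
E_n = -13.6057 Z² / n² eV

For N⁶⁺ (Z = 7) at n = 9:
E_9 = -13.6057 × 7² / 9²
E_9 = -13.6057 × 49 / 81
E_9 = -666.6793 / 81
E_9 = -8.23061 eV

The energy is 49 times more negative than hydrogen at the same n due to the stronger nuclear charge.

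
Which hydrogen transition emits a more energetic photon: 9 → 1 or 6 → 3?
9 → 1

Calculate the energy for each transition:

Transition 9 → 1:
ΔE₁ = |E_1 - E_9| = |-13.6057/1² - (-13.6057/9²)|
ΔE₁ = |-13.605700000 - (-0.167971605)| = 13.437728 eV

Transition 6 → 3:
ΔE₂ = |E_3 - E_6| = |-13.6057/3² - (-13.6057/6²)|
ΔE₂ = |-1.511744444 - (-0.377936111)| = 1.133808 eV

Since 13.437728 eV > 1.133808 eV, the transition 9 → 1 emits the more energetic photon.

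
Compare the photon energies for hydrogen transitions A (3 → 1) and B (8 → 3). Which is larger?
3 → 1

Calculate the energy for each transition:

Transition 3 → 1:
ΔE₁ = |E_1 - E_3| = |-13.6057/1² - (-13.6057/3²)|
ΔE₁ = |-13.605700000 - (-1.511744444)| = 12.093956 eV

Transition 8 → 3:
ΔE₂ = |E_3 - E_8| = |-13.6057/3² - (-13.6057/8²)|
ΔE₂ = |-1.511744444 - (-0.212589063)| = 1.299155 eV

Since 12.093956 eV > 1.299155 eV, the transition 3 → 1 emits the more energetic photon.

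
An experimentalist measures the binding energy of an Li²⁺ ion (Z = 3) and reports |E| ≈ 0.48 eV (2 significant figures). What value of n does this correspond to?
n = 16

The exact energy levels follow E_n = -13.6057 Z² / n² eV with Z = 3.

The measured value (-0.48 eV) is reported to only 2 significant figures, so we must test candidate n values and see which one matches to that precision.

Candidate energies:
  n = 14:  E = -13.6057 × 3² / 14² = -0.62475 eV
  n = 15:  E = -13.6057 × 3² / 15² = -0.54423 eV
  n = 16:  E = -13.6057 × 3² / 16² = -0.47833 eV  ← matches
  n = 17:  E = -13.6057 × 3² / 17² = -0.42371 eV
  n = 18:  E = -13.6057 × 3² / 18² = -0.37794 eV

Checking against the measurement of -0.48 eV (2 sig figs), only n = 16 agrees:
E_16 = -0.47833 eV, which rounds to -0.48 eV ✓

Therefore n = 16.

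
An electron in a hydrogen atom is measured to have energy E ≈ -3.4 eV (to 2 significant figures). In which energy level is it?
n = 2

The exact energy levels follow E_n = -13.6057 eV / n².

The measured value (-3.4 eV) is reported to only 2 significant figures, so we must test candidate n values and see which one matches to that precision.

Candidate energies:
  n = 1:  E = -13.6057/1² = -13.60570 eV
  n = 2:  E = -13.6057/2² = -3.40143 eV  ← matches
  n = 3:  E = -13.6057/3² = -1.51174 eV
  n = 4:  E = -13.6057/4² = -0.85036 eV

Checking against the measurement of -3.4 eV (2 sig figs), only n = 2 agrees:
E_2 = -3.40143 eV, which rounds to -3.4 eV ✓

Therefore n = 2.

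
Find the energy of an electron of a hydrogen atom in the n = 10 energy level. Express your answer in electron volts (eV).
-0.1361 eV

The energy levels of a hydrogen-like atom are given by:
E_n = -13.6057 eV / n²

For n = 10:
E_10 = -13.6057 eV / 10²
E_10 = -13.6057 eV / 100
E_10 = -0.1361 eV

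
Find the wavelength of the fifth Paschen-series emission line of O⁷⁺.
14.912 nm

The lines of a series are numbered from the longest wavelength (smallest ΔE) outward; the fifth line is the transition from n = n_f + 5 to n_f.
The Paschen series has all transitions ending at n_f = 3.

For O⁷⁺ (Z = 8), the fifth line (ε-line) is the jump from n = 8 to n = 3:
E_8 = -13.6057 × 8² / 8² = -13.60570 eV
E_3 = -13.6057 × 8² / 3² = -96.75164 eV
ΔE = E_8 - E_3 = 83.14594 eV

λ = hc/E = 1239.84 eV·nm / 83.14594 eV
λ = 14.912 nm

This is the ε-line of the Paschen series in O⁷⁺.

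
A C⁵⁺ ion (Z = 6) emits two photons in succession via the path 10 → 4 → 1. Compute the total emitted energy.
484.90715 eV

The energy levels of C⁵⁺ are E_n = -13.6057 × 6² / n² eV.

First transition (10 → 4):
ΔE₁ = |E_4 - E_10|
ΔE₁ = |-30.61282500000 - (-4.89805200000)| = 25.71477300 eV

Second transition (4 → 1):
ΔE₂ = |E_1 - E_4|
ΔE₂ = |-489.80520000000 - (-30.61282500000)| = 459.19237500 eV

Total energy released:
E_total = ΔE₁ + ΔE₂ = 25.71477300 + 459.19237500 = 484.90715 eV

Note: This equals the direct transition 10 → 1: 484.90715 eV ✓
Energy is conserved regardless of the path taken.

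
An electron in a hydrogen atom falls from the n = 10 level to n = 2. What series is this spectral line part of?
Balmer series

The spectral series in hydrogen are named based on the final (lower) energy level:
- Lyman series: n_final = 1 (ultraviolet)
- Balmer series: n_final = 2 (visible/near-UV)
- Paschen series: n_final = 3 (infrared)
- Brackett series: n_final = 4 (infrared)
- Pfund series: n_final = 5 (far infrared)

Since this transition ends at n = 2, it belongs to the Balmer series.

For reference, this 10 → 2 line has photon energy
ΔE = 13.6057 eV × (1/2² - 1/10²) = 3.2653680000 eV,
corresponding to wavelength λ = hc/ΔE = 1239.84 eV·nm / 3.2653680000 eV = 379.693805 nm in the visible/near-UV region.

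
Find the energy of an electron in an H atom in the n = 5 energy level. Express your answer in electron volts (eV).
-0.54423 eV

The energy levels of a hydrogen-like atom are given by:
E_n = -13.6057 eV / n²

For n = 5:
E_5 = -13.6057 eV / 5²
E_5 = -13.6057 eV / 25
E_5 = -0.54423 eV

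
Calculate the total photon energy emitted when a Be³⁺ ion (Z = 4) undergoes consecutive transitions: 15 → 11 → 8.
2.43 eV

The energy levels of Be³⁺ are E_n = -13.6057 × 4² / n² eV.

First transition (15 → 11):
ΔE₁ = |E_11 - E_15|
ΔE₁ = |-1.79910083 - (-0.96751644)| = 0.83158 eV

Second transition (11 → 8):
ΔE₂ = |E_8 - E_11|
ΔE₂ = |-3.40142500 - (-1.79910083)| = 1.60232 eV

Total energy released:
E_total = ΔE₁ + ΔE₂ = 0.83158 + 1.60232 = 2.43 eV

Note: This equals the direct transition 15 → 8: 2.43 eV ✓
Energy is conserved regardless of the path taken.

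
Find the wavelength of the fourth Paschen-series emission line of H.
1004.6698 nm

The lines of a series are numbered from the longest wavelength (smallest ΔE) outward; the fourth line is the transition from n = n_f + 4 to n_f.
The Paschen series has all transitions ending at n_f = 3.

For H, the fourth line (δ-line) is the jump from n = 7 to n = 3:
E_7 = -13.6057 / 7² = -0.277667347 eV
E_3 = -13.6057 / 3² = -1.511744444 eV
ΔE = E_7 - E_3 = 1.234077097 eV

λ = hc/E = 1239.84 eV·nm / 1.234077097 eV
λ = 1004.6698 nm

This is the δ-line of the Paschen series in H.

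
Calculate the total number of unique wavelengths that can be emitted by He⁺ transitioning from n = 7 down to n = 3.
10

The electron can occupy levels n = 3, 4, ..., 7 during de-excitation — that is m = 7 - 3 + 1 = 5 distinct levels.

The number of distinct spectral lines equals the number of ways to choose 2 of these m levels (each pair gives one possible emission transition):

Number of lines = m(m-1)/2 = 5×4/2 = 10

These correspond to all possible transitions between the 5 levels:
7 → 6, 7 → 5, 7 → 4, 7 → 3, 6 → 5, 6 → 4, 6 → 3, 5 → 4...

Each transition produces a photon with a unique energy (and thus wavelength). This count does not depend on Z.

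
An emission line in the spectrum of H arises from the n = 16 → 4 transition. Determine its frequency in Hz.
1.9276e+14 Hz

First, find the transition energy:
E_16 = -13.6057 / 16² = -0.05314727 eV
E_4 = -13.6057 / 4² = -0.85035625 eV
|ΔE| = |E_4 - E_16| = 0.79720898 eV

Convert to Joules: E = 0.79720898 eV × (1.602177 × 10⁻¹⁹ J/eV) = 1.277270e-19 J

Using E = hf:
f = E/h = 1.277270e-19 J / (6.62607 × 10⁻³⁴ J·s)
f = 1.9276e+14 Hz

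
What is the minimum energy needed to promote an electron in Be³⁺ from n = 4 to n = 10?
11.429 eV

The energy levels of a hydrogen-like atom are E_n = -13.6057 Z² eV / n².

Energy at n = 4: E_4 = -13.6057 × 4² / 4² = -13.605700 eV
Energy at n = 10: E_10 = -13.6057 × 4² / 10² = -2.176912 eV

The excitation energy is the difference:
ΔE = E_10 - E_4
ΔE = -2.176912 - (-13.605700)
ΔE = 11.429 eV

Since this is positive, energy must be absorbed (photon absorption).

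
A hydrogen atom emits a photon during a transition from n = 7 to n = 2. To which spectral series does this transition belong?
Balmer series

The spectral series in hydrogen are named based on the final (lower) energy level:
- Lyman series: n_final = 1 (ultraviolet)
- Balmer series: n_final = 2 (visible/near-UV)
- Paschen series: n_final = 3 (infrared)
- Brackett series: n_final = 4 (infrared)
- Pfund series: n_final = 5 (far infrared)

Since this transition ends at n = 2, it belongs to the Balmer series.

For reference, this 7 → 2 line has photon energy
ΔE = 13.6057 eV × (1/2² - 1/7²) = 3.1237577 eV,
corresponding to wavelength λ = hc/ΔE = 1239.84 eV·nm / 3.1237577 eV = 396.907 nm in the visible/near-UV region.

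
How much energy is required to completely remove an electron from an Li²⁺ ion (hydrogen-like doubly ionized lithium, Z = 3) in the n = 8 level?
1.9133 eV

The ionization energy is the energy needed to remove the electron completely (n → ∞).

For a hydrogen-like ion with Z = 3, E_n = -13.6057 Z² / n² eV.

At n = 8: E_8 = -13.6057 × 3² / 8² = -1.9133016 eV
At n = ∞: E_∞ = 0 eV

Ionization energy = E_∞ - E_8 = 0 - (-1.9133016) = 1.9133016 eV
Ionization energy ≈ 1.9133 eV

This is also called the binding energy of the electron in state n = 8.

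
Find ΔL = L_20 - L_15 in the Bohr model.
5.27286e-34 J·s (or 5ℏ)

In the Bohr model, L_n = nℏ where ℏ = 1.0545718e-34 J·s.

L_20 = 20ℏ = 2.1091436e-33 J·s
L_15 = 15ℏ = 1.5818577e-33 J·s

ΔL = L_20 - L_15 = (20 - 15)ℏ = 5ℏ
ΔL = 5 × 1.0545718e-34 J·s = 5.27286e-34 J·s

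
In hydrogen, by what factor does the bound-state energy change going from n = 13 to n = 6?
4.69444

Using E_n = -13.6057 Z² / n² eV with Z = 1:

E_6 = -13.6057 / 6² = -13.6057 / 36 = -0.37793611111 eV
E_13 = -13.6057 / 13² = -13.6057 / 169 = -0.08050710059 eV

The ratio is:
E_6/E_13 = (-0.37793611111) / (-0.08050710059)
E_6/E_13 = (-13.6057/36) / (-13.6057/169)
E_6/E_13 = 169/36
E_6/E_13 = 4.69444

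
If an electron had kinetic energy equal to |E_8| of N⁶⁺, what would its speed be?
1.9142e+06 m/s (or 0.63852% of c)

The binding energy at n = 8 for N⁶⁺ is:
E_8 = -13.6057 × 7²/8² = -10.4168641 eV
|E_8| = 10.4168641 eV

Convert to Joules:
KE = 10.4168641 eV × (1.602177 × 10⁻¹⁹ J/eV) = 1.668966e-18 J

Using KE = ½mv²:
v = √(2·KE/m_e)
v = √(2 × 1.668966e-18 J / 9.10938 × 10⁻³¹ kg)
v = 1.9142e+06 m/s

This is approximately 0.63852% the speed of light.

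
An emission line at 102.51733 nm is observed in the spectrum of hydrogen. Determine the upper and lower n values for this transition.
n = 3 → n = 1

First, find the photon energy from the wavelength (hc = 1239.84 eV·nm):
E = hc/λ = 1239.84 eV·nm / 102.51733 nm = 12.093955 eV

The energy levels of hydrogen satisfy E_n = -13.6057 / n² eV, so an emission n_i → n_f releases
ΔE = 13.6057 × (1/n_f² − 1/n_i²) eV.

Setting ΔE equal to the photon energy:
1/n_f² − 1/n_i² = 12.093955 / 13.6057 = 0.88888885

Since 1/n_i² must be positive, we need 1/n_f² > 0.88888885, i.e. n_f ≤ 1. For each allowed n_f, solve n_i = (1/n_f² − 0.88888885)^(−1/2) and check whether it is a whole number:
  n_f = 1: 1/n_i² = 1.00000000 − 0.88888885 = 0.11111115 → n_i = 3.000  → integer, n_i = 3 ✓

Only n_f = 1 gives an integer upper level, n_i = 3.

The transition is from n = 3 to n = 1 (emission).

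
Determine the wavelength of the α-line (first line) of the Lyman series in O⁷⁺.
1.898469 nm

The longest wavelength corresponds to the smallest energy transition in the series.
The Lyman series has all transitions ending at n_f = 1.

For O⁷⁺ (Z = 8), the first line (α-line) is the jump from n = 2 to n = 1:
E_2 = -13.6057 × 8² / 2² = -217.69120000 eV
E_1 = -13.6057 × 8² / 1² = -870.76480000 eV
ΔE = E_2 - E_1 = 653.07360000 eV

λ = hc/E = 1239.84 eV·nm / 653.07360000 eV
λ = 1.898469 nm

This is the α-line of the Lyman series in O⁷⁺.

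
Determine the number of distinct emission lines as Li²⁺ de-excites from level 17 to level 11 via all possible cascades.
21

The electron can occupy levels n = 11, 12, ..., 17 during de-excitation — that is m = 17 - 11 + 1 = 7 distinct levels.

The number of distinct spectral lines equals the number of ways to choose 2 of these m levels (each pair gives one possible emission transition):

Number of lines = m(m-1)/2 = 7×6/2 = 21

These correspond to all possible transitions between the 7 levels:
17 → 16, 17 → 15, 17 → 14, 17 → 13, 17 → 12, 17 → 11, 16 → 15, 16 → 14...

Each transition produces a photon with a unique energy (and thus wavelength). This count does not depend on Z.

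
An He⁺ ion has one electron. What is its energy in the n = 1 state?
-54.42 eV

For hydrogen-like ions, the energy levels scale with Z²:
E_n = -13.6057 Z² / n² eV

For He⁺ (Z = 2) at n = 1:
E_1 = -13.6057 × 2² / 1²
E_1 = -13.6057 × 4 / 1
E_1 = -54.4228 / 1
E_1 = -54.42 eV

The energy is 4 times more negative than hydrogen at the same n due to the stronger nuclear charge.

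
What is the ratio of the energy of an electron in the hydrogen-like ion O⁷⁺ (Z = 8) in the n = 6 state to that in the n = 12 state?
4.00

Using E_n = -13.6057 Z² / n² eV with Z = 8:

E_6 = -13.6057 × 8² / 6² = -870.7648 / 36 = -24.18791111 eV
E_12 = -13.6057 × 8² / 12² = -870.7648 / 144 = -6.04697778 eV

The ratio is:
E_6/E_12 = (-24.18791111) / (-6.04697778)
E_6/E_12 = (-870.7648/36) / (-870.7648/144)
E_6/E_12 = 144/36
E_6/E_12 = 4.00
(Note: the Z² factors cancel in the ratio.)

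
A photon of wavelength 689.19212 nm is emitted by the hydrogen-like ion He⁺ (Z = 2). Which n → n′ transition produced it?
n = 12 → n = 5

First, find the photon energy from the wavelength (hc = 1239.84 eV·nm):
E = hc/λ = 1239.84 eV·nm / 689.19212 nm = 1.7989759 eV

The energy levels of He⁺ satisfy E_n = -13.6057 × 2² / n² eV, so an emission n_i → n_f releases
ΔE = 13.6057 × 2² × (1/n_f² − 1/n_i²) eV.

Setting ΔE equal to the photon energy:
1/n_f² − 1/n_i² = 1.7989759 / (13.6057 × 2²) = 0.033055556

Since 1/n_i² must be positive, we need 1/n_f² > 0.033055556, i.e. n_f ≤ 5. For each allowed n_f, solve n_i = (1/n_f² − 0.033055556)^(−1/2) and check whether it is a whole number:
  n_f = 1: 1/n_i² = 1.000000000 − 0.033055556 = 0.966944444 → n_i = 1.017  (not an integer) ✗
  n_f = 2: 1/n_i² = 0.250000000 − 0.033055556 = 0.216944444 → n_i = 2.147  (not an integer) ✗
  n_f = 3: 1/n_i² = 0.111111111 − 0.033055556 = 0.078055555 → n_i = 3.579  (not an integer) ✗
  n_f = 4: 1/n_i² = 0.062500000 − 0.033055556 = 0.029444444 → n_i = 5.828  (not an integer) ✗
  n_f = 5: 1/n_i² = 0.040000000 − 0.033055556 = 0.006944444 → n_i = 12.000  → integer, n_i = 12 ✓

Only n_f = 5 gives an integer upper level, n_i = 12.

The transition is from n = 12 to n = 5 (emission).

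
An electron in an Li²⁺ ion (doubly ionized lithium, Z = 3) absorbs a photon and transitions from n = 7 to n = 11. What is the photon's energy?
1.49 eV

The energy levels of a hydrogen-like atom are E_n = -13.6057 Z² eV / n².

Energy at n = 7: E_7 = -13.6057 × 3² / 7² = -2.49901 eV
Energy at n = 11: E_11 = -13.6057 × 3² / 11² = -1.01199 eV

The excitation energy is the difference:
ΔE = E_11 - E_7
ΔE = -1.01199 - (-2.49901)
ΔE = 1.49 eV

Since this is positive, energy must be absorbed (photon absorption).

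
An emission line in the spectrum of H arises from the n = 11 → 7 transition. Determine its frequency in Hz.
4.00e+13 Hz

First, find the transition energy:
E_11 = -13.6057 / 11² = -0.11244380 eV
E_7 = -13.6057 / 7² = -0.27766735 eV
|ΔE| = |E_7 - E_11| = 0.16522355 eV

Convert to Joules: E = 0.16522355 eV × (1.602177 × 10⁻¹⁹ J/eV) = 2.6472e-20 J

Using E = hf:
f = E/h = 2.6472e-20 J / (6.62607 × 10⁻³⁴ J·s)
f = 4.00e+13 Hz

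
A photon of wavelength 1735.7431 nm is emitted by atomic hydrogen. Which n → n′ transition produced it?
n = 10 → n = 4

First, find the photon energy from the wavelength (hc = 1239.84 eV·nm):
E = hc/λ = 1239.84 eV·nm / 1735.7431 nm = 0.71429925 eV

The energy levels of hydrogen satisfy E_n = -13.6057 / n² eV, so an emission n_i → n_f releases
ΔE = 13.6057 × (1/n_f² − 1/n_i²) eV.

Setting ΔE equal to the photon energy:
1/n_f² − 1/n_i² = 0.71429925 / 13.6057 = 0.052500000

Since 1/n_i² must be positive, we need 1/n_f² > 0.052500000, i.e. n_f ≤ 4. For each allowed n_f, solve n_i = (1/n_f² − 0.052500000)^(−1/2) and check whether it is a whole number:
  n_f = 1: 1/n_i² = 1.000000000 − 0.052500000 = 0.947500000 → n_i = 1.027  (not an integer) ✗
  n_f = 2: 1/n_i² = 0.250000000 − 0.052500000 = 0.197500000 → n_i = 2.250  (not an integer) ✗
  n_f = 3: 1/n_i² = 0.111111111 − 0.052500000 = 0.058611111 → n_i = 4.131  (not an integer) ✗
  n_f = 4: 1/n_i² = 0.062500000 − 0.052500000 = 0.010000000 → n_i = 10.000  → integer, n_i = 10 ✓

Only n_f = 4 gives an integer upper level, n_i = 10.

The transition is from n = 10 to n = 4 (emission).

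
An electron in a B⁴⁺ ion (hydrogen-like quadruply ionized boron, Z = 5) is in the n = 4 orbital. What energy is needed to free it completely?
21.26 eV

The ionization energy is the energy needed to remove the electron completely (n → ∞).

For a hydrogen-like ion with Z = 5, E_n = -13.6057 Z² / n² eV.

At n = 4: E_4 = -13.6057 × 5² / 4² = -21.25891 eV
At n = ∞: E_∞ = 0 eV

Ionization energy = E_∞ - E_4 = 0 - (-21.25891) = 21.25891 eV
Ionization energy ≈ 21.26 eV

This is also called the binding energy of the electron in state n = 4.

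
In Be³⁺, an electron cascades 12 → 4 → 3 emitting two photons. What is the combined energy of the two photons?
22.68 eV

The energy levels of Be³⁺ are E_n = -13.6057 × 4² / n² eV.

First transition (12 → 4):
ΔE₁ = |E_4 - E_12|
ΔE₁ = |-13.60570000 - (-1.51174444)| = 12.09396 eV

Second transition (4 → 3):
ΔE₂ = |E_3 - E_4|
ΔE₂ = |-24.18791111 - (-13.60570000)| = 10.58221 eV

Total energy released:
E_total = ΔE₁ + ΔE₂ = 12.09396 + 10.58221 = 22.68 eV

Note: This equals the direct transition 12 → 3: 22.68 eV ✓
Energy is conserved regardless of the path taken.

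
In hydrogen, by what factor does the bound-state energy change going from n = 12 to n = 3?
16.000000

Using E_n = -13.6057 Z² / n² eV with Z = 1:

E_3 = -13.6057 / 3² = -13.6057 / 9 = -1.511744444444 eV
E_12 = -13.6057 / 12² = -13.6057 / 144 = -0.094484027778 eV

The ratio is:
E_3/E_12 = (-1.511744444444) / (-0.094484027778)
E_3/E_12 = (-13.6057/9) / (-13.6057/144)
E_3/E_12 = 144/9
E_3/E_12 = 16.000000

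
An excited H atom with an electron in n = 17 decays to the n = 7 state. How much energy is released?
0.2306 eV

The energy levels are E_n = -13.6057 eV / n².

Energy at n = 17: E_17 = -13.6057 / 17² = -0.0470785 eV
Energy at n = 7: E_7 = -13.6057 / 7² = -0.2776673 eV

For emission (electron falling to lower state), the photon energy is:
E_photon = E_17 - E_7 = |-0.0470785 - (-0.2776673)|
E_photon = 0.2306 eV

This energy is carried away by the emitted photon.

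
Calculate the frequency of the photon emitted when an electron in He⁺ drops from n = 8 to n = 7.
6.294e+13 Hz

First, find the transition energy:
E_8 = -13.6057 × 2² / 8² = -0.85035625 eV
E_7 = -13.6057 × 2² / 7² = -1.11066939 eV
|ΔE| = |E_7 - E_8| = 0.26031314 eV

Convert to Joules: E = 0.26031314 eV × (1.602177 × 10⁻¹⁹ J/eV) = 4.17068e-20 J

Using E = hf:
f = E/h = 4.17068e-20 J / (6.62607 × 10⁻³⁴ J·s)
f = 6.294e+13 Hz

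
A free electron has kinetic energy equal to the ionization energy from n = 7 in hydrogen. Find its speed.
3.12528e+05 m/s (or 0.104% of c)

The binding energy at n = 7 for hydrogen is:
E_7 = -13.6057/7² = -0.277667347 eV
|E_7| = 0.277667347 eV

Convert to Joules:
KE = 0.277667347 eV × (1.602177 × 10⁻¹⁹ J/eV) = 4.4487224e-20 J

Using KE = ½mv²:
v = √(2·KE/m_e)
v = √(2 × 4.4487224e-20 J / 9.10938 × 10⁻³¹ kg)
v = 3.12528e+05 m/s

This is approximately 0.104% the speed of light.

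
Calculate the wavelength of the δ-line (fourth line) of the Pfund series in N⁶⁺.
67.2490 nm

The lines of a series are numbered from the longest wavelength (smallest ΔE) outward; the fourth line is the transition from n = n_f + 4 to n_f.
The Pfund series has all transitions ending at n_f = 5.

For N⁶⁺ (Z = 7), the fourth line (δ-line) is the jump from n = 9 to n = 5:
E_9 = -13.6057 × 7² / 9² = -8.230609 eV
E_5 = -13.6057 × 7² / 5² = -26.667172 eV
ΔE = E_9 - E_5 = 18.436563 eV

λ = hc/E = 1239.84 eV·nm / 18.436563 eV
λ = 67.2490 nm

This is the δ-line of the Pfund series in N⁶⁺.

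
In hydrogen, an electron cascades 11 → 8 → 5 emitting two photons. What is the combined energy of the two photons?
0.431784 eV

The energy levels of hydrogen are E_n = -13.6057 / n² eV.

First transition (11 → 8):
ΔE₁ = |E_8 - E_11|
ΔE₁ = |-0.212589062500 - (-0.112443801653)| = 0.100145261 eV

Second transition (8 → 5):
ΔE₂ = |E_5 - E_8|
ΔE₂ = |-0.544228000000 - (-0.212589062500)| = 0.331638938 eV

Total energy released:
E_total = ΔE₁ + ΔE₂ = 0.100145261 + 0.331638938 = 0.431784 eV

Note: This equals the direct transition 11 → 5: 0.431784 eV ✓
Energy is conserved regardless of the path taken.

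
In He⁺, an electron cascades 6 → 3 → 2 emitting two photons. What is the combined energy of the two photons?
12.093956 eV

The energy levels of He⁺ are E_n = -13.6057 × 2² / n² eV.

First transition (6 → 3):
ΔE₁ = |E_3 - E_6|
ΔE₁ = |-6.046977777778 - (-1.511744444444)| = 4.535233333 eV

Second transition (3 → 2):
ΔE₂ = |E_2 - E_3|
ΔE₂ = |-13.605700000000 - (-6.046977777778)| = 7.558722222 eV

Total energy released:
E_total = ΔE₁ + ΔE₂ = 4.535233333 + 7.558722222 = 12.093956 eV

Note: This equals the direct transition 6 → 2: 12.093956 eV ✓
Energy is conserved regardless of the path taken.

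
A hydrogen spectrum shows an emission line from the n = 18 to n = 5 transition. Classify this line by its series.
Pfund series

The spectral series in hydrogen are named based on the final (lower) energy level:
- Lyman series: n_final = 1 (ultraviolet)
- Balmer series: n_final = 2 (visible/near-UV)
- Paschen series: n_final = 3 (infrared)
- Brackett series: n_final = 4 (infrared)
- Pfund series: n_final = 5 (far infrared)

Since this transition ends at n = 5, it belongs to the Pfund series.

For reference, this 18 → 5 line has photon energy
ΔE = 13.6057 eV × (1/5² - 1/18²) = 0.50223509877 eV,
corresponding to wavelength λ = hc/ΔE = 1239.84 eV·nm / 0.50223509877 eV = 2468.64467 nm in the far infrared region.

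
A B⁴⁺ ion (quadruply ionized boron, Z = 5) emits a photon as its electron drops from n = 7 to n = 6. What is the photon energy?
2.5067 eV

The energy levels are E_n = -13.6057 Z² eV / n².

Energy at n = 7: E_7 = -13.6057 × 5² / 7² = -6.9416837 eV
Energy at n = 6: E_6 = -13.6057 × 5² / 6² = -9.4484028 eV

For emission (electron falling to lower state), the photon energy is:
E_photon = E_7 - E_6 = |-6.9416837 - (-9.4484028)|
E_photon = 2.5067 eV

This energy is carried away by the emitted photon.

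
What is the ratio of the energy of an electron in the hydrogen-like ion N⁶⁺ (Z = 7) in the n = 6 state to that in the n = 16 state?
7.1111

Using E_n = -13.6057 Z² / n² eV with Z = 7:

E_6 = -13.6057 × 7² / 6² = -666.6793 / 36 = -18.5188694444 eV
E_16 = -13.6057 × 7² / 16² = -666.6793 / 256 = -2.6042160156 eV

The ratio is:
E_6/E_16 = (-18.5188694444) / (-2.6042160156)
E_6/E_16 = (-666.6793/36) / (-666.6793/256)
E_6/E_16 = 256/36
E_6/E_16 = 7.1111
(Note: the Z² factors cancel in the ratio.)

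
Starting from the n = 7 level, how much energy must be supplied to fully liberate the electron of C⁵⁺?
10.00 eV

The ionization energy is the energy needed to remove the electron completely (n → ∞).

For a hydrogen-like ion with Z = 6, E_n = -13.6057 Z² / n² eV.

At n = 7: E_7 = -13.6057 × 6² / 7² = -9.99602 eV
At n = ∞: E_∞ = 0 eV

Ionization energy = E_∞ - E_7 = 0 - (-9.99602) = 9.99602 eV
Ionization energy ≈ 10.00 eV

This is also called the binding energy of the electron in state n = 7.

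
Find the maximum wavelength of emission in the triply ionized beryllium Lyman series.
7.593876 nm

The longest wavelength corresponds to the smallest energy transition in the series.
The Lyman series has all transitions ending at n_f = 1.

For Be³⁺ (Z = 4), the first line (α-line) is the jump from n = 2 to n = 1:
E_2 = -13.6057 × 4² / 2² = -54.42280000 eV
E_1 = -13.6057 × 4² / 1² = -217.69120000 eV
ΔE = E_2 - E_1 = 163.26840000 eV

λ = hc/E = 1239.84 eV·nm / 163.26840000 eV
λ = 7.593876 nm

This is the α-line of the Lyman series in Be³⁺.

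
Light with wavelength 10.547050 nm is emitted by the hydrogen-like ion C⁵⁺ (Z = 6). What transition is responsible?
n = 10 → n = 2

First, find the photon energy from the wavelength (hc = 1239.84 eV·nm):
E = hc/λ = 1239.84 eV·nm / 10.547050 nm = 117.55325 eV

The energy levels of C⁵⁺ satisfy E_n = -13.6057 × 6² / n² eV, so an emission n_i → n_f releases
ΔE = 13.6057 × 6² × (1/n_f² − 1/n_i²) eV.

Setting ΔE equal to the photon energy:
1/n_f² − 1/n_i² = 117.55325 / (13.6057 × 6²) = 0.24000000

Since 1/n_i² must be positive, we need 1/n_f² > 0.24000000, i.e. n_f ≤ 2. For each allowed n_f, solve n_i = (1/n_f² − 0.24000000)^(−1/2) and check whether it is a whole number:
  n_f = 1: 1/n_i² = 1.00000000 − 0.24000000 = 0.76000000 → n_i = 1.147  (not an integer) ✗
  n_f = 2: 1/n_i² = 0.25000000 − 0.24000000 = 0.01000000 → n_i = 10.000  → integer, n_i = 10 ✓

Only n_f = 2 gives an integer upper level, n_i = 10.

The transition is from n = 10 to n = 2 (emission).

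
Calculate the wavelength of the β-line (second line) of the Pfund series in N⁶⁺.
94.9235 nm

The lines of a series are numbered from the longest wavelength (smallest ΔE) outward; the second line is the transition from n = n_f + 2 to n_f.
The Pfund series has all transitions ending at n_f = 5.

For N⁶⁺ (Z = 7), the second line (β-line) is the jump from n = 7 to n = 5:
E_7 = -13.6057 × 7² / 7² = -13.605700 eV
E_5 = -13.6057 × 7² / 5² = -26.667172 eV
ΔE = E_7 - E_5 = 13.061472 eV

λ = hc/E = 1239.84 eV·nm / 13.061472 eV
λ = 94.9235 nm

This is the β-line of the Pfund series in N⁶⁺.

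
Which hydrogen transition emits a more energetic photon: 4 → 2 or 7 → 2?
7 → 2

Calculate the energy for each transition:

Transition 4 → 2:
ΔE₁ = |E_2 - E_4| = |-13.6057/2² - (-13.6057/4²)|
ΔE₁ = |-3.401425000000 - (-0.850356250000)| = 2.551068750 eV

Transition 7 → 2:
ΔE₂ = |E_2 - E_7| = |-13.6057/2² - (-13.6057/7²)|
ΔE₂ = |-3.401425000000 - (-0.277667346939)| = 3.123757653 eV

Since 3.123757653 eV > 2.551068750 eV, the transition 7 → 2 emits the more energetic photon.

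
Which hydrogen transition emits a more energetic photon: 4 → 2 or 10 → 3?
4 → 2

Calculate the energy for each transition:

Transition 4 → 2:
ΔE₁ = |E_2 - E_4| = |-13.6057/2² - (-13.6057/4²)|
ΔE₁ = |-3.401425000 - (-0.850356250)| = 2.551069 eV

Transition 10 → 3:
ΔE₂ = |E_3 - E_10| = |-13.6057/3² - (-13.6057/10²)|
ΔE₂ = |-1.511744444 - (-0.136057000)| = 1.375687 eV

Since 2.551069 eV > 1.375687 eV, the transition 4 → 2 emits the more energetic photon.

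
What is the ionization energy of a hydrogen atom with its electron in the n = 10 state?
0.1361 eV

The ionization energy is the energy needed to remove the electron completely (n → ∞).

For hydrogen, E_n = -13.6057 eV / n².

At n = 10: E_10 = -13.6057 / 10² = -0.1360570 eV
At n = ∞: E_∞ = 0 eV

Ionization energy = E_∞ - E_10 = 0 - (-0.1360570) = 0.1360570 eV
Ionization energy ≈ 0.1361 eV

This is also called the binding energy of the electron in state n = 10.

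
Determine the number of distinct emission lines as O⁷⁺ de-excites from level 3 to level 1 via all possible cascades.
3

The electron can occupy levels n = 1, 2, ..., 3 during de-excitation — that is m = 3 - 1 + 1 = 3 distinct levels.

The number of distinct spectral lines equals the number of ways to choose 2 of these m levels (each pair gives one possible emission transition):

Number of lines = m(m-1)/2 = 3×2/2 = 3

These correspond to all possible transitions between the 3 levels:
3 → 2, 3 → 1, 2 → 1

Each transition produces a photon with a unique energy (and thus wavelength). This count does not depend on Z.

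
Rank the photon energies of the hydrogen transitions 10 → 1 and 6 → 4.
10 → 1

Calculate the energy for each transition:

Transition 10 → 1:
ΔE₁ = |E_1 - E_10| = |-13.6057/1² - (-13.6057/10²)|
ΔE₁ = |-13.605700000000 - (-0.136057000000)| = 13.469643000 eV

Transition 6 → 4:
ΔE₂ = |E_4 - E_6| = |-13.6057/4² - (-13.6057/6²)|
ΔE₂ = |-0.850356250000 - (-0.377936111111)| = 0.472420139 eV

Since 13.469643000 eV > 0.472420139 eV, the transition 10 → 1 emits the more energetic photon.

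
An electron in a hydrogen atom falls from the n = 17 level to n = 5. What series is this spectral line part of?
Pfund series

The spectral series in hydrogen are named based on the final (lower) energy level:
- Lyman series: n_final = 1 (ultraviolet)
- Balmer series: n_final = 2 (visible/near-UV)
- Paschen series: n_final = 3 (infrared)
- Brackett series: n_final = 4 (infrared)
- Pfund series: n_final = 5 (far infrared)

Since this transition ends at n = 5, it belongs to the Pfund series.

For reference, this 17 → 5 line has photon energy
ΔE = 13.6057 eV × (1/5² - 1/17²) = 0.49714945 eV,
corresponding to wavelength λ = hc/ΔE = 1239.84 eV·nm / 0.49714945 eV = 2493.90 nm in the far infrared region.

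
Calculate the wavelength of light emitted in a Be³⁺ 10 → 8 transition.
1012.5168 nm

First, find the transition energy using E_n = -13.6057 Z² / n² eV:
E_10 = -13.6057 × 4² / 10² = -2.176912000 eV
E_8 = -13.6057 × 4² / 8² = -3.401425000 eV

Photon energy: |ΔE| = |E_8 - E_10| = 1.224513000 eV

Convert to wavelength using E = hc/λ with hc = 1239.84 eV·nm:
λ = hc/E = 1239.84 eV·nm / 1.224513000 eV
λ = 1012.5168 nm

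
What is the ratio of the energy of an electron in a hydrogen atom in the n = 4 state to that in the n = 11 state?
7.5625

Using E_n = -13.6057 Z² / n² eV with Z = 1:

E_4 = -13.6057 / 4² = -13.6057 / 16 = -0.85035625 eV
E_11 = -13.6057 / 11² = -13.6057 / 121 = -0.11244380 eV

The ratio is:
E_4/E_11 = (-0.85035625) / (-0.11244380)
E_4/E_11 = (-13.6057/16) / (-13.6057/121)
E_4/E_11 = 121/16
E_4/E_11 = 7.5625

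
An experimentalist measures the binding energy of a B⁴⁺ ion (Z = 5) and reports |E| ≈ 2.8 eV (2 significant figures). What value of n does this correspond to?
n = 11

The exact energy levels follow E_n = -13.6057 Z² / n² eV with Z = 5.

The measured value (-2.8 eV) is reported to only 2 significant figures, so we must test candidate n values and see which one matches to that precision.

Candidate energies:
  n = 9:  E = -13.6057 × 5² / 9² = -4.199290 eV
  n = 10:  E = -13.6057 × 5² / 10² = -3.401425 eV
  n = 11:  E = -13.6057 × 5² / 11² = -2.811095 eV  ← matches
  n = 12:  E = -13.6057 × 5² / 12² = -2.362101 eV
  n = 13:  E = -13.6057 × 5² / 13² = -2.012678 eV

Checking against the measurement of -2.8 eV (2 sig figs), only n = 11 agrees:
E_11 = -2.811095 eV, which rounds to -2.8 eV ✓

Therefore n = 11.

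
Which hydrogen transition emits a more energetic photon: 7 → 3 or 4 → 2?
4 → 2

Calculate the energy for each transition:

Transition 7 → 3:
ΔE₁ = |E_3 - E_7| = |-13.6057/3² - (-13.6057/7²)|
ΔE₁ = |-1.511744444 - (-0.277667347)| = 1.234077 eV

Transition 4 → 2:
ΔE₂ = |E_2 - E_4| = |-13.6057/2² - (-13.6057/4²)|
ΔE₂ = |-3.401425000 - (-0.850356250)| = 2.551069 eV

Since 2.551069 eV > 1.234077 eV, the transition 4 → 2 emits the more energetic photon.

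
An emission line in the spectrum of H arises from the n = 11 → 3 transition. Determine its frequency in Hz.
3.38e+14 Hz

First, find the transition energy:
E_11 = -13.6057 / 11² = -0.11244 eV
E_3 = -13.6057 / 3² = -1.51174 eV
|ΔE| = |E_3 - E_11| = 1.39930 eV

Convert to Joules: E = 1.39930 eV × (1.602177 × 10⁻¹⁹ J/eV) = 2.2419e-19 J

Using E = hf:
f = E/h = 2.2419e-19 J / (6.62607 × 10⁻³⁴ J·s)
f = 3.38e+14 Hz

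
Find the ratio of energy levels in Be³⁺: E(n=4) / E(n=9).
5.06250

Using E_n = -13.6057 Z² / n² eV with Z = 4:

E_4 = -13.6057 × 4² / 4² = -217.6912 / 16 = -13.60570000000 eV
E_9 = -13.6057 × 4² / 9² = -217.6912 / 81 = -2.68754567901 eV

The ratio is:
E_4/E_9 = (-13.60570000000) / (-2.68754567901)
E_4/E_9 = (-217.6912/16) / (-217.6912/81)
E_4/E_9 = 81/16
E_4/E_9 = 5.06250
(Note: the Z² factors cancel in the ratio.)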